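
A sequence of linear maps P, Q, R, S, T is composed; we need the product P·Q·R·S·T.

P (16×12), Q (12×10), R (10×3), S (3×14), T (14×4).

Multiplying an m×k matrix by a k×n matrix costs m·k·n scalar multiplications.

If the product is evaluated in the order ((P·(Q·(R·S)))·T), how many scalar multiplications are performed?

5684

(R·S): 10×3 by 3×14 → 10×14, cost 10·3·14 = 420
(Q·(R·S)): 12×10 by 10×14 → 12×14, cost 12·10·14 = 1680; cumulative 2100
(P·(Q·(R·S))): 16×12 by 12×14 → 16×14, cost 16·12·14 = 2688; cumulative 4788
((P·(Q·(R·S)))·T): 16×14 by 14×4 → 16×4, cost 16·14·4 = 896; cumulative 5684
Total: 5684 scalar multiplications.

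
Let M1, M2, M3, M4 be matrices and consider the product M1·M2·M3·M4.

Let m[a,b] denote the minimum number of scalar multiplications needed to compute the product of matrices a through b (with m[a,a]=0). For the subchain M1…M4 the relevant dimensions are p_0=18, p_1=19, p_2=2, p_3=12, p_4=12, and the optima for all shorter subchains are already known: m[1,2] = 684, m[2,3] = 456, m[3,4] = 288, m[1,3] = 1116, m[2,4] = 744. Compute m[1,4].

1404

m[1,4] = min over k∈[1,3] of m[1,k]+m[k+1,4]+p_{0}·p_k·p_{4}.
k=1: 0 + 744 + 18·19·12 = 4848; k=2: 684 + 288 + 18·2·12 = 1404; k=3: 1116 + 0 + 18·12·12 = 3708.
Minimum: 1404 at k=2.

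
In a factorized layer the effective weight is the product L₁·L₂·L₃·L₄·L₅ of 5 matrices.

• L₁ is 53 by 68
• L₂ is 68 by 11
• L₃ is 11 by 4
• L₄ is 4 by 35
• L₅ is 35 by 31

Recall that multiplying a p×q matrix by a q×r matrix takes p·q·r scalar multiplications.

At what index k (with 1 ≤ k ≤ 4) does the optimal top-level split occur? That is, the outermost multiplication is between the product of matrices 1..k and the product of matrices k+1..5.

3

Adjacent pairs: L₁L₂ = 53·68·11 = 39644; L₂L₃ = 68·11·4 = 2992; L₃L₄ = 11·4·35 = 1540; L₄L₅ = 4·35·31 = 4340.
Length 3: L₁..L₃: k=1: 0+2992+53·68·4=17408; k=2: 39644+0+53·11·4=41976 → min 17408 | L₂..L₄: k=2: 0+1540+68·11·35=27720; k=3: 2992+0+68·4·35=12512 → min 12512 | L₃..L₅: k=3: 0+4340+11·4·31=5704; k=4: 1540+0+11·35·31=13475 → min 5704.
Length 4: L₁..L₄: k=1: 0+12512+53·68·35=138652; k=2: 39644+1540+53·11·35=61589; k=3: 17408+0+53·4·35=24828 → min 24828 | L₂..L₅: k=2: 0+5704+68·11·31=28892; k=3: 2992+4340+68·4·31=15764; k=4: 12512+0+68·35·31=86292 → min 15764.
Top-level splits: k=1: (L₁..L₁)·(L₂..L₅) → 0+15764+53·68·31 = 127488; k=2: (L₁..L₂)·(L₃..L₅) → 39644+5704+53·11·31 = 63421; k=3: (L₁..L₃)·(L₄..L₅) → 17408+4340+53·4·31 = 28320; k=4: (L₁..L₄)·(L₅..L₅) → 24828+0+53·35·31 = 82333.
Best split is after L₃, i.e. k = 3.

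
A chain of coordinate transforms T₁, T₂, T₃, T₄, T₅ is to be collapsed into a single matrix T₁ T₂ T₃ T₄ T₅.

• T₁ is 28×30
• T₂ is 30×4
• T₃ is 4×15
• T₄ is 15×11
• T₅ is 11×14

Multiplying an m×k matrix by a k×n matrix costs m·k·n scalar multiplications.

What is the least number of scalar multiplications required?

Adjacent pairs: T₁T₂ = 28·30·4 = 3360; T₂T₃ = 30·4·15 = 1800; T₃T₄ = 4·15·11 = 660; T₄T₅ = 15·11·14 = 2310.
Length 3: T₁..T₃: k=1: 0+1800+28·30·15=14400; k=2: 3360+0+28·4·15=5040 → min 5040 | T₂..T₄: k=2: 0+660+30·4·11=1980; k=3: 1800+0+30·15·11=6750 → min 1980 | T₃..T₅: k=3: 0+2310+4·15·14=3150; k=4: 660+0+4·11·14=1276 → min 1276.
Length 4: T₁..T₄: k=1: 0+1980+28·30·11=11220; k=2: 3360+660+28·4·11=5252; k=3: 5040+0+28·15·11=9660 → min 5252 | T₂..T₅: k=2: 0+1276+30·4·14=2956; k=3: 1800+2310+30·15·14=10410; k=4: 1980+0+30·11·14=6600 → min 2956.
Length 5: T₁..T₅: k=1: 0+2956+28·30·14=14716; k=2: 3360+1276+28·4·14=6204; k=3: 5040+2310+28·15·14=13230; k=4: 5252+0+28·11·14=9564 → min 6204.
Optimal order: ((T₁ T₂) ((T₃ T₄) T₅)) with cost 6204.

6204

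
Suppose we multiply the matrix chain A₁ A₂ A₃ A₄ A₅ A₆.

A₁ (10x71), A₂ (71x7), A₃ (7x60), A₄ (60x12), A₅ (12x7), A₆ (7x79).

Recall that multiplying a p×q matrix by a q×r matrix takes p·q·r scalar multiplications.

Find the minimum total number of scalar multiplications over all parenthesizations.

16618

Adjacent pairs: A₁A₂ = 10·71·7 = 4970; A₂A₃ = 71·7·60 = 29820; A₃A₄ = 7·60·12 = 5040; A₄A₅ = 60·12·7 = 5040; A₅A₆ = 12·7·79 = 6636.
Length 3: A₁..A₃: k=1: 0+29820+10·71·60=72420; k=2: 4970+0+10·7·60=9170 → min 9170 | A₂..A₄: k=2: 0+5040+71·7·12=11004; k=3: 29820+0+71·60·12=80940 → min 11004 | A₃..A₅: k=3: 0+5040+7·60·7=7980; k=4: 5040+0+7·12·7=5628 → min 5628 | A₄..A₆: k=4: 0+6636+60·12·79=63516; k=5: 5040+0+60·7·79=38220 → min 38220.
Length 4: A₁..A₄: k=1: 0+11004+10·71·12=19524; k=2: 4970+5040+10·7·12=10850; k=3: 9170+0+10·60·12=16370 → min 10850 | A₂..A₅: k=2: 0+5628+71·7·7=9107; k=3: 29820+5040+71·60·7=64680; k=4: 11004+0+71·12·7=16968 → min 9107 | A₃..A₆: k=3: 0+38220+7·60·79=71400; k=4: 5040+6636+7·12·79=18312; k=5: 5628+0+7·7·79=9499 → min 9499.
Length 5: A₁..A₅: k=1: 0+9107+10·71·7=14077; k=2: 4970+5628+10·7·7=11088; k=3: 9170+5040+10·60·7=18410; k=4: 10850+0+10·12·7=11690 → min 11088 | A₂..A₆: k=2: 0+9499+71·7·79=48762; k=3: 29820+38220+71·60·79=404580; k=4: 11004+6636+71·12·79=84948; k=5: 9107+0+71·7·79=48370 → min 48370.
Length 6: A₁..A₆: k=1: 0+48370+10·71·79=104460; k=2: 4970+9499+10·7·79=19999; k=3: 9170+38220+10·60·79=94790; k=4: 10850+6636+10·12·79=26966; k=5: 11088+0+10·7·79=16618 → min 16618.
Optimal order: (((A₁ A₂) ((A₃ A₄) A₅)) A₆) with cost 16618.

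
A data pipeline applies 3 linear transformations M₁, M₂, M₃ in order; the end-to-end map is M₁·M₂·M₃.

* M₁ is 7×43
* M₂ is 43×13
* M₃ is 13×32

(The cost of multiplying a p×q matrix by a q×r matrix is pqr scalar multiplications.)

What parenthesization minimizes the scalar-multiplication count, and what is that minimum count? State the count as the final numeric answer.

(M₁·(M₂·M₃)): cost 27520.
((M₁·M₂)·M₃): cost 6825.
Optimal: ((M₁·M₂)·M₃) with cost 6825.

6825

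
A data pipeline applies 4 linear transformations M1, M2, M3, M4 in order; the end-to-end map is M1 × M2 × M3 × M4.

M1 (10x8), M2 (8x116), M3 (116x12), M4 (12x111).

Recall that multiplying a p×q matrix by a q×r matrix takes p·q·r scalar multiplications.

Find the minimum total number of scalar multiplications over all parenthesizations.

25416

Adjacent pairs: M1M2 = 10·8·116 = 9280; M2M3 = 8·116·12 = 11136; M3M4 = 116·12·111 = 154512.
Length 3: M1..M3: k=1: 0+11136+10·8·12=12096; k=2: 9280+0+10·116·12=23200 → min 12096 | M2..M4: k=2: 0+154512+8·116·111=257520; k=3: 11136+0+8·12·111=21792 → min 21792.
Length 4: M1..M4: k=1: 0+21792+10·8·111=30672; k=2: 9280+154512+10·116·111=292552; k=3: 12096+0+10·12·111=25416 → min 25416.
Optimal order: ((M1 × (M2 × M3)) × M4) with cost 25416.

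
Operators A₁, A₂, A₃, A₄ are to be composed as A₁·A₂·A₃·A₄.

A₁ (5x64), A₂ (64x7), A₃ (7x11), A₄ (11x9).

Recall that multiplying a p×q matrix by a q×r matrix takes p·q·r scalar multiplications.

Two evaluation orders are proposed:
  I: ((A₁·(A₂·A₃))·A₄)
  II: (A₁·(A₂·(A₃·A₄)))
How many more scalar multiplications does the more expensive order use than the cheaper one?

Order I = ((A₁·(A₂·A₃))·A₄): (A₂·A₃): 64×7 by 7×11 → 64×11, cost 64·7·11 = 4928; (A₁·(A₂·A₃)): 5×64 by 64×11 → 5×11, cost 5·64·11 = 3520; cumulative 8448; ((A₁·(A₂·A₃))·A₄): 5×11 by 11×9 → 5×9, cost 5·11·9 = 495; cumulative 8943. Total 8943.
Order II = (A₁·(A₂·(A₃·A₄))): (A₃·A₄): 7×11 by 11×9 → 7×9, cost 7·11·9 = 693; (A₂·(A₃·A₄)): 64×7 by 7×9 → 64×9, cost 64·7·9 = 4032; cumulative 4725; (A₁·(A₂·(A₃·A₄))): 5×64 by 64×9 → 5×9, cost 5·64·9 = 2880; cumulative 7605. Total 7605.
Difference: |8943 − 7605| = 1338.

1338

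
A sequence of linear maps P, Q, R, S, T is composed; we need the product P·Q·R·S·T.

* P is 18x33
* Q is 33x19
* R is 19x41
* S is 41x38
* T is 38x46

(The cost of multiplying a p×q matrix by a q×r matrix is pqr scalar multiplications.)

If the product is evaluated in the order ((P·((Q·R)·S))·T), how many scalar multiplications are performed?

131157

(Q·R): 33×19 by 19×41 → 33×41, cost 33·19·41 = 25707
((Q·R)·S): 33×41 by 41×38 → 33×38, cost 33·41·38 = 51414; cumulative 77121
(P·((Q·R)·S)): 18×33 by 33×38 → 18×38, cost 18·33·38 = 22572; cumulative 99693
((P·((Q·R)·S))·T): 18×38 by 38×46 → 18×46, cost 18·38·46 = 31464; cumulative 131157
Total: 131157 scalar multiplications.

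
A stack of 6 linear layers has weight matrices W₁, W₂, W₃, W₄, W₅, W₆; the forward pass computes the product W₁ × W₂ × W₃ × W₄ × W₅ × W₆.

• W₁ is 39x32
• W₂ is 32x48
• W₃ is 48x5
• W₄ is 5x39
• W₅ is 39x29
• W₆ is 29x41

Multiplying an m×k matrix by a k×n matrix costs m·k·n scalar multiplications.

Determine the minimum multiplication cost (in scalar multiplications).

33515

Adjacent pairs: W₁W₂ = 39·32·48 = 59904; W₂W₃ = 32·48·5 = 7680; W₃W₄ = 48·5·39 = 9360; W₄W₅ = 5·39·29 = 5655; W₅W₆ = 39·29·41 = 46371.
Length 3: W₁..W₃: k=1: 0+7680+39·32·5=13920; k=2: 59904+0+39·48·5=69264 → min 13920 | W₂..W₄: k=2: 0+9360+32·48·39=69264; k=3: 7680+0+32·5·39=13920 → min 13920 | W₃..W₅: k=3: 0+5655+48·5·29=12615; k=4: 9360+0+48·39·29=63648 → min 12615 | W₄..W₆: k=4: 0+46371+5·39·41=54366; k=5: 5655+0+5·29·41=11600 → min 11600.
Length 4: W₁..W₄: k=1: 0+13920+39·32·39=62592; k=2: 59904+9360+39·48·39=142272; k=3: 13920+0+39·5·39=21525 → min 21525 | W₂..W₅: k=2: 0+12615+32·48·29=57159; k=3: 7680+5655+32·5·29=17975; k=4: 13920+0+32·39·29=50112 → min 17975 | W₃..W₆: k=3: 0+11600+48·5·41=21440; k=4: 9360+46371+48·39·41=132483; k=5: 12615+0+48·29·41=69687 → min 21440.
Length 5: W₁..W₅: k=1: 0+17975+39·32·29=54167; k=2: 59904+12615+39·48·29=126807; k=3: 13920+5655+39·5·29=25230; k=4: 21525+0+39·39·29=65634 → min 25230 | W₂..W₆: k=2: 0+21440+32·48·41=84416; k=3: 7680+11600+32·5·41=25840; k=4: 13920+46371+32·39·41=111459; k=5: 17975+0+32·29·41=56023 → min 25840.
Length 6: W₁..W₆: k=1: 0+25840+39·32·41=77008; k=2: 59904+21440+39·48·41=158096; k=3: 13920+11600+39·5·41=33515; k=4: 21525+46371+39·39·41=130257; k=5: 25230+0+39·29·41=71601 → min 33515.
Optimal order: ((W₁ × (W₂ × W₃)) × ((W₄ × W₅) × W₆)) with cost 33515.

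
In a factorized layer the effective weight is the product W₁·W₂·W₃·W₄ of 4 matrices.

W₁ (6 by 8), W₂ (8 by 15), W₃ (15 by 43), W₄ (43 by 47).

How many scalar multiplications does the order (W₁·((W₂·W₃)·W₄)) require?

(W₂·W₃): 8×15 by 15×43 → 8×43, cost 8·15·43 = 5160
((W₂·W₃)·W₄): 8×43 by 43×47 → 8×47, cost 8·43·47 = 16168; cumulative 21328
(W₁·((W₂·W₃)·W₄)): 6×8 by 8×47 → 6×47, cost 6·8·47 = 2256; cumulative 23584
Total: 23584 scalar multiplications.

23584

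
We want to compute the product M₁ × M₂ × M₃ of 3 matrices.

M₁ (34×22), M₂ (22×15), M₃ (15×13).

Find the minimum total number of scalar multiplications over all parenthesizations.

Order (M₁ × (M₂ × M₃)): (M₂ × M₃): 22×15 by 15×13 → 22×13, cost 22·15·13 = 4290; (M₁ × (M₂ × M₃)): 34×22 by 22×13 → 34×13, cost 34·22·13 = 9724; cumulative 14014. Total 14014.
Order ((M₁ × M₂) × M₃): (M₁ × M₂): 34×22 by 22×15 → 34×15, cost 34·22·15 = 11220; ((M₁ × M₂) × M₃): 34×15 by 15×13 → 34×13, cost 34·15·13 = 6630; cumulative 17850. Total 17850.
Minimum: 14014.

14014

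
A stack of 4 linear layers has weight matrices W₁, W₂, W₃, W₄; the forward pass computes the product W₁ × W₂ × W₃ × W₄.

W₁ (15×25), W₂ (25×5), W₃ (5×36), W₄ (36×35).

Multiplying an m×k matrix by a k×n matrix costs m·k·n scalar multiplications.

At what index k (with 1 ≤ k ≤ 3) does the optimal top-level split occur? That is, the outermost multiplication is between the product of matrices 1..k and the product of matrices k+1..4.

Adjacent pairs: W₁W₂ = 15·25·5 = 1875; W₂W₃ = 25·5·36 = 4500; W₃W₄ = 5·36·35 = 6300.
Length 3: W₁..W₃: k=1: 0+4500+15·25·36=18000; k=2: 1875+0+15·5·36=4575 → min 4575 | W₂..W₄: k=2: 0+6300+25·5·35=10675; k=3: 4500+0+25·36·35=36000 → min 10675.
Top-level splits: k=1: (W₁..W₁)·(W₂..W₄) → 0+10675+15·25·35 = 23800; k=2: (W₁..W₂)·(W₃..W₄) → 1875+6300+15·5·35 = 10800; k=3: (W₁..W₃)·(W₄..W₄) → 4575+0+15·36·35 = 23475.
Best split is after W₂, i.e. k = 2.

2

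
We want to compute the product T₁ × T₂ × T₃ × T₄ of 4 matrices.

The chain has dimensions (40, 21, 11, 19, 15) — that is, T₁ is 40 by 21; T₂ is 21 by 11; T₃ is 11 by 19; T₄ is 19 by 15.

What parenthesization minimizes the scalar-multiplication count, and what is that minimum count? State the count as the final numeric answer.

18975

Adjacent pairs: T₁T₂ = 40·21·11 = 9240; T₂T₃ = 21·11·19 = 4389; T₃T₄ = 11·19·15 = 3135.
Length 3: T₁..T₃: k=1: 0+4389+40·21·19=20349; k=2: 9240+0+40·11·19=17600 → min 17600 | T₂..T₄: k=2: 0+3135+21·11·15=6600; k=3: 4389+0+21·19·15=10374 → min 6600.
Length 4: T₁..T₄: k=1: 0+6600+40·21·15=19200; k=2: 9240+3135+40·11·15=18975; k=3: 17600+0+40·19·15=29000 → min 18975.
Optimal parenthesization: ((T₁ × T₂) × (T₃ × T₄)) with cost 18975.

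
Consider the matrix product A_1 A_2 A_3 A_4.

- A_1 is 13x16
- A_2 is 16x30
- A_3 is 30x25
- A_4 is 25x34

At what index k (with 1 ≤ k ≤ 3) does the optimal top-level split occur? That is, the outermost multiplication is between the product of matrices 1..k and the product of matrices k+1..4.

Adjacent pairs: A_1A_2 = 13·16·30 = 6240; A_2A_3 = 16·30·25 = 12000; A_3A_4 = 30·25·34 = 25500.
Length 3: A_1..A_3: k=1: 0+12000+13·16·25=17200; k=2: 6240+0+13·30·25=15990 → min 15990 | A_2..A_4: k=2: 0+25500+16·30·34=41820; k=3: 12000+0+16·25·34=25600 → min 25600.
Top-level splits: k=1: (A_1..A_1)·(A_2..A_4) → 0+25600+13·16·34 = 32672; k=2: (A_1..A_2)·(A_3..A_4) → 6240+25500+13·30·34 = 45000; k=3: (A_1..A_3)·(A_4..A_4) → 15990+0+13·25·34 = 27040.
Best split is after A_3, i.e. k = 3.

3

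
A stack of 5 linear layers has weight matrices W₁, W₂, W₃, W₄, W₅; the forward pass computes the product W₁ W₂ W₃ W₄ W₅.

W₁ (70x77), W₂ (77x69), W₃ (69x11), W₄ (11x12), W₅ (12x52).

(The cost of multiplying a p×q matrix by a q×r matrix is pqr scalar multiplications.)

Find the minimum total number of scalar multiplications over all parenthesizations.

Adjacent pairs: W₁W₂ = 70·77·69 = 371910; W₂W₃ = 77·69·11 = 58443; W₃W₄ = 69·11·12 = 9108; W₄W₅ = 11·12·52 = 6864.
Length 3: W₁..W₃: k=1: 0+58443+70·77·11=117733; k=2: 371910+0+70·69·11=425040 → min 117733 | W₂..W₄: k=2: 0+9108+77·69·12=72864; k=3: 58443+0+77·11·12=68607 → min 68607 | W₃..W₅: k=3: 0+6864+69·11·52=46332; k=4: 9108+0+69·12·52=52164 → min 46332.
Length 4: W₁..W₄: k=1: 0+68607+70·77·12=133287; k=2: 371910+9108+70·69·12=438978; k=3: 117733+0+70·11·12=126973 → min 126973 | W₂..W₅: k=2: 0+46332+77·69·52=322608; k=3: 58443+6864+77·11·52=109351; k=4: 68607+0+77·12·52=116655 → min 109351.
Length 5: W₁..W₅: k=1: 0+109351+70·77·52=389631; k=2: 371910+46332+70·69·52=669402; k=3: 117733+6864+70·11·52=164637; k=4: 126973+0+70·12·52=170653 → min 164637.
Optimal order: ((W₁ (W₂ W₃)) (W₄ W₅)) with cost 164637.

164637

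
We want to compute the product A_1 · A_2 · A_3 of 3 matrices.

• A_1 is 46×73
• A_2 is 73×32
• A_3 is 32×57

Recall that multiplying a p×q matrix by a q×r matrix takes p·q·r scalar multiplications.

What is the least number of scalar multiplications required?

191360

Order (A_1 · (A_2 · A_3)): (A_2 · A_3): 73×32 by 32×57 → 73×57, cost 73·32·57 = 133152; (A_1 · (A_2 · A_3)): 46×73 by 73×57 → 46×57, cost 46·73·57 = 191406; cumulative 324558. Total 324558.
Order ((A_1 · A_2) · A_3): (A_1 · A_2): 46×73 by 73×32 → 46×32, cost 46·73·32 = 107456; ((A_1 · A_2) · A_3): 46×32 by 32×57 → 46×57, cost 46·32·57 = 83904; cumulative 191360. Total 191360.
Minimum: 191360.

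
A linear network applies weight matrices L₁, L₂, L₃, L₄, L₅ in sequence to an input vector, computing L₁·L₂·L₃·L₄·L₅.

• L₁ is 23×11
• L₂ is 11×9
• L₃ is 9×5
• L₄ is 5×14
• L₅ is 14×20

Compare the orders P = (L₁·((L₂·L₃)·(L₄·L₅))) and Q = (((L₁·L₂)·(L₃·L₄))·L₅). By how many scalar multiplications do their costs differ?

4190

Order P = (L₁·((L₂·L₃)·(L₄·L₅))): (L₂·L₃): 11×9 by 9×5 → 11×5, cost 11·9·5 = 495; (L₄·L₅): 5×14 by 14×20 → 5×20, cost 5·14·20 = 1400; ((L₂·L₃)·(L₄·L₅)): 11×5 by 5×20 → 11×20, cost 11·5·20 = 1100; cumulative 2995; (L₁·((L₂·L₃)·(L₄·L₅))): 23×11 by 11×20 → 23×20, cost 23·11·20 = 5060; cumulative 8055. Total 8055.
Order Q = (((L₁·L₂)·(L₃·L₄))·L₅): (L₁·L₂): 23×11 by 11×9 → 23×9, cost 23·11·9 = 2277; (L₃·L₄): 9×5 by 5×14 → 9×14, cost 9·5·14 = 630; ((L₁·L₂)·(L₃·L₄)): 23×9 by 9×14 → 23×14, cost 23·9·14 = 2898; cumulative 5805; (((L₁·L₂)·(L₃·L₄))·L₅): 23×14 by 14×20 → 23×20, cost 23·14·20 = 6440; cumulative 12245. Total 12245.
Difference: |8055 − 12245| = 4190.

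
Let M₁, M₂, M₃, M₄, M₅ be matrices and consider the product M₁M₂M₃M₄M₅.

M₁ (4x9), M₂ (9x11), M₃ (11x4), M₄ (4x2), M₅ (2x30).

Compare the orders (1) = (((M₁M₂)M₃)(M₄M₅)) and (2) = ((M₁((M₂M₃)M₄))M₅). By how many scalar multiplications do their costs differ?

512

Order (1) = (((M₁M₂)M₃)(M₄M₅)): (M₁M₂): 4×9 by 9×11 → 4×11, cost 4·9·11 = 396; ((M₁M₂)M₃): 4×11 by 11×4 → 4×4, cost 4·11·4 = 176; cumulative 572; (M₄M₅): 4×2 by 2×30 → 4×30, cost 4·2·30 = 240; (((M₁M₂)M₃)(M₄M₅)): 4×4 by 4×30 → 4×30, cost 4·4·30 = 480; cumulative 1292. Total 1292.
Order (2) = ((M₁((M₂M₃)M₄))M₅): (M₂M₃): 9×11 by 11×4 → 9×4, cost 9·11·4 = 396; ((M₂M₃)M₄): 9×4 by 4×2 → 9×2, cost 9·4·2 = 72; cumulative 468; (M₁((M₂M₃)M₄)): 4×9 by 9×2 → 4×2, cost 4·9·2 = 72; cumulative 540; ((M₁((M₂M₃)M₄))M₅): 4×2 by 2×30 → 4×30, cost 4·2·30 = 240; cumulative 780. Total 780.
Difference: |1292 − 780| = 512.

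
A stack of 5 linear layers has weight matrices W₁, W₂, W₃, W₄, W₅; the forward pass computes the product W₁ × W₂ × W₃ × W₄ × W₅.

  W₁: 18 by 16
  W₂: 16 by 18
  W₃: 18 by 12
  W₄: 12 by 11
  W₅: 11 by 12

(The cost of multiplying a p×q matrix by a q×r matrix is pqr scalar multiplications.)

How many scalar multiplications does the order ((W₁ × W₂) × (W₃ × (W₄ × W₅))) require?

(W₁ × W₂): 18×16 by 16×18 → 18×18, cost 18·16·18 = 5184
(W₄ × W₅): 12×11 by 11×12 → 12×12, cost 12·11·12 = 1584
(W₃ × (W₄ × W₅)): 18×12 by 12×12 → 18×12, cost 18·12·12 = 2592; cumulative 4176
((W₁ × W₂) × (W₃ × (W₄ × W₅))): 18×18 by 18×12 → 18×12, cost 18·18·12 = 3888; cumulative 13248
Total: 13248 scalar multiplications.

13248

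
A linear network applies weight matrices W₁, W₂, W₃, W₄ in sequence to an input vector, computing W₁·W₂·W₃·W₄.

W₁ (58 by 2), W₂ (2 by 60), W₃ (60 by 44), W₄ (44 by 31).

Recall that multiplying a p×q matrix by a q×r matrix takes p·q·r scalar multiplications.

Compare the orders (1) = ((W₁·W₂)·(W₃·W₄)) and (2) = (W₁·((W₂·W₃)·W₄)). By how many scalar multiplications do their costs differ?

185076

Order (1) = ((W₁·W₂)·(W₃·W₄)): (W₁·W₂): 58×2 by 2×60 → 58×60, cost 58·2·60 = 6960; (W₃·W₄): 60×44 by 44×31 → 60×31, cost 60·44·31 = 81840; ((W₁·W₂)·(W₃·W₄)): 58×60 by 60×31 → 58×31, cost 58·60·31 = 107880; cumulative 196680. Total 196680.
Order (2) = (W₁·((W₂·W₃)·W₄)): (W₂·W₃): 2×60 by 60×44 → 2×44, cost 2·60·44 = 5280; ((W₂·W₃)·W₄): 2×44 by 44×31 → 2×31, cost 2·44·31 = 2728; cumulative 8008; (W₁·((W₂·W₃)·W₄)): 58×2 by 2×31 → 58×31, cost 58·2·31 = 3596; cumulative 11604. Total 11604.
Difference: |196680 − 11604| = 185076.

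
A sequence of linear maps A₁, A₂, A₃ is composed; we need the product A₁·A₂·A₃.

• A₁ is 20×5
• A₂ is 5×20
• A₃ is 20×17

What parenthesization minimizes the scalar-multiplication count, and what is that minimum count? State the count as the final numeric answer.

(A₁·(A₂·A₃)): cost 3400.
((A₁·A₂)·A₃): cost 8800.
Optimal: (A₁·(A₂·A₃)) with cost 3400.

3400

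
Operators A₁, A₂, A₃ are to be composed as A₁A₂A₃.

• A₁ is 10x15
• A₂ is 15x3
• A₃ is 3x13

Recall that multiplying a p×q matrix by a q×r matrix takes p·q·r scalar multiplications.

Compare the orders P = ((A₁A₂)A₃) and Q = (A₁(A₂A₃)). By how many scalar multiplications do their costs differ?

1695

Order P = ((A₁A₂)A₃): (A₁A₂): 10×15 by 15×3 → 10×3, cost 10·15·3 = 450; ((A₁A₂)A₃): 10×3 by 3×13 → 10×13, cost 10·3·13 = 390; cumulative 840. Total 840.
Order Q = (A₁(A₂A₃)): (A₂A₃): 15×3 by 3×13 → 15×13, cost 15·3·13 = 585; (A₁(A₂A₃)): 10×15 by 15×13 → 10×13, cost 10·15·13 = 1950; cumulative 2535. Total 2535.
Difference: |840 − 2535| = 1695.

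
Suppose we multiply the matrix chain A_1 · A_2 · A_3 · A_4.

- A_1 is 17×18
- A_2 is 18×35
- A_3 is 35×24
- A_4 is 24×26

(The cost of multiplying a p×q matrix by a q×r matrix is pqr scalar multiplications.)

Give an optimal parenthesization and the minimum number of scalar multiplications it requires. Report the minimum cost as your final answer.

Adjacent pairs: A_1A_2 = 17·18·35 = 10710; A_2A_3 = 18·35·24 = 15120; A_3A_4 = 35·24·26 = 21840.
Length 3: A_1..A_3: k=1: 0+15120+17·18·24=22464; k=2: 10710+0+17·35·24=24990 → min 22464 | A_2..A_4: k=2: 0+21840+18·35·26=38220; k=3: 15120+0+18·24·26=26352 → min 26352.
Length 4: A_1..A_4: k=1: 0+26352+17·18·26=34308; k=2: 10710+21840+17·35·26=48020; k=3: 22464+0+17·24·26=33072 → min 33072.
Optimal parenthesization: ((A_1 · (A_2 · A_3)) · A_4) with cost 33072.

33072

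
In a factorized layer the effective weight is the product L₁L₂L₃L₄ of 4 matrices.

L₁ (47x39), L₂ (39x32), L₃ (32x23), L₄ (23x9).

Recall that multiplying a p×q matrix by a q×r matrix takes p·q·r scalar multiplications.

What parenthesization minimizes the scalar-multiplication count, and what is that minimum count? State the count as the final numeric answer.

Adjacent pairs: L₁L₂ = 47·39·32 = 58656; L₂L₃ = 39·32·23 = 28704; L₃L₄ = 32·23·9 = 6624.
Length 3: L₁..L₃: k=1: 0+28704+47·39·23=70863; k=2: 58656+0+47·32·23=93248 → min 70863 | L₂..L₄: k=2: 0+6624+39·32·9=17856; k=3: 28704+0+39·23·9=36777 → min 17856.
Length 4: L₁..L₄: k=1: 0+17856+47·39·9=34353; k=2: 58656+6624+47·32·9=78816; k=3: 70863+0+47·23·9=80592 → min 34353.
Optimal parenthesization: (L₁(L₂(L₃L₄))) with cost 34353.

34353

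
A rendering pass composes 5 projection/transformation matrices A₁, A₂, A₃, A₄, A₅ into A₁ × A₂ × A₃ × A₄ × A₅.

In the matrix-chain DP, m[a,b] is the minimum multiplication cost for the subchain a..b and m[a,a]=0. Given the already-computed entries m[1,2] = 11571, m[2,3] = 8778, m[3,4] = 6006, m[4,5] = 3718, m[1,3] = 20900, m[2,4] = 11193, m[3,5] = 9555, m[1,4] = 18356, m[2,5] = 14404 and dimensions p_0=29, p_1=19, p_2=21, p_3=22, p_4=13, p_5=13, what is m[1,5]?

21567

m[1,5] = min over k∈[1,4] of m[1,k]+m[k+1,5]+p_{0}·p_k·p_{5}.
k=1: 0 + 14404 + 29·19·13 = 21567; k=2: 11571 + 9555 + 29·21·13 = 29043; k=3: 20900 + 3718 + 29·22·13 = 32912; k=4: 18356 + 0 + 29·13·13 = 23257.
Minimum: 21567 at k=1.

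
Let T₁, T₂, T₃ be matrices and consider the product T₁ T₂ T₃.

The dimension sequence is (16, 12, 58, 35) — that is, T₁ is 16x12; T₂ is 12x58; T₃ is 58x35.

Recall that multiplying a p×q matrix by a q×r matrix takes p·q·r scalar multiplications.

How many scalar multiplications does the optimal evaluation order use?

Order (T₁ (T₂ T₃)): (T₂ T₃): 12×58 by 58×35 → 12×35, cost 12·58·35 = 24360; (T₁ (T₂ T₃)): 16×12 by 12×35 → 16×35, cost 16·12·35 = 6720; cumulative 31080. Total 31080.
Order ((T₁ T₂) T₃): (T₁ T₂): 16×12 by 12×58 → 16×58, cost 16·12·58 = 11136; ((T₁ T₂) T₃): 16×58 by 58×35 → 16×35, cost 16·58·35 = 32480; cumulative 43616. Total 43616.
Minimum: 31080.

31080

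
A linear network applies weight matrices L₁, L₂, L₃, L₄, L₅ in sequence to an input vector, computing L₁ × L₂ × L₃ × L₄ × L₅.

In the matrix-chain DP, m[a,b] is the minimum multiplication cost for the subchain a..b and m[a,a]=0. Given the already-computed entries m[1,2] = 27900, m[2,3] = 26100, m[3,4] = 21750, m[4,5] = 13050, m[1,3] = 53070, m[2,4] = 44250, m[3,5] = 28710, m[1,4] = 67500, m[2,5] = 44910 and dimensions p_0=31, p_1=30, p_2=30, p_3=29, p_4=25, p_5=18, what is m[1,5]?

m[1,5] = min over k∈[1,4] of m[1,k]+m[k+1,5]+p_{0}·p_k·p_{5}.
k=1: 0 + 44910 + 31·30·18 = 61650; k=2: 27900 + 28710 + 31·30·18 = 73350; k=3: 53070 + 13050 + 31·29·18 = 82302; k=4: 67500 + 0 + 31·25·18 = 81450.
Minimum: 61650 at k=1.

61650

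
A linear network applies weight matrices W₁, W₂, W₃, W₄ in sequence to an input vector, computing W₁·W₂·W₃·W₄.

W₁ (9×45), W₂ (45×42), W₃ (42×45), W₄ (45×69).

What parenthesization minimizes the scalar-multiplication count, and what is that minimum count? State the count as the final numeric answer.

Adjacent pairs: W₁W₂ = 9·45·42 = 17010; W₂W₃ = 45·42·45 = 85050; W₃W₄ = 42·45·69 = 130410.
Length 3: W₁..W₃: k=1: 0+85050+9·45·45=103275; k=2: 17010+0+9·42·45=34020 → min 34020 | W₂..W₄: k=2: 0+130410+45·42·69=260820; k=3: 85050+0+45·45·69=224775 → min 224775.
Length 4: W₁..W₄: k=1: 0+224775+9·45·69=252720; k=2: 17010+130410+9·42·69=173502; k=3: 34020+0+9·45·69=61965 → min 61965.
Optimal parenthesization: (((W₁·W₂)·W₃)·W₄) with cost 61965.

61965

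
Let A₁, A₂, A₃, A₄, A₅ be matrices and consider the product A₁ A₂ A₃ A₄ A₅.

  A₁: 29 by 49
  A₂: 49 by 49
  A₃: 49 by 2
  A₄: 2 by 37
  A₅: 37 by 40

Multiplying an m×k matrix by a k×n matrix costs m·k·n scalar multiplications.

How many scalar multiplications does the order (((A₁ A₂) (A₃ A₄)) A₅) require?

168752

(A₁ A₂): 29×49 by 49×49 → 29×49, cost 29·49·49 = 69629
(A₃ A₄): 49×2 by 2×37 → 49×37, cost 49·2·37 = 3626
((A₁ A₂) (A₃ A₄)): 29×49 by 49×37 → 29×37, cost 29·49·37 = 52577; cumulative 125832
(((A₁ A₂) (A₃ A₄)) A₅): 29×37 by 37×40 → 29×40, cost 29·37·40 = 42920; cumulative 168752
Total: 168752 scalar multiplications.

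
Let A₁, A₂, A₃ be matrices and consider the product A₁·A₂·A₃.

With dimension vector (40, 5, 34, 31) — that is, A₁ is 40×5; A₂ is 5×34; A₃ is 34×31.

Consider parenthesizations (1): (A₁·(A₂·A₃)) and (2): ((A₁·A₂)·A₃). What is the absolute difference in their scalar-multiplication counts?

37490

Order (1) = (A₁·(A₂·A₃)): (A₂·A₃): 5×34 by 34×31 → 5×31, cost 5·34·31 = 5270; (A₁·(A₂·A₃)): 40×5 by 5×31 → 40×31, cost 40·5·31 = 6200; cumulative 11470. Total 11470.
Order (2) = ((A₁·A₂)·A₃): (A₁·A₂): 40×5 by 5×34 → 40×34, cost 40·5·34 = 6800; ((A₁·A₂)·A₃): 40×34 by 34×31 → 40×31, cost 40·34·31 = 42160; cumulative 48960. Total 48960.
Difference: |11470 − 48960| = 37490.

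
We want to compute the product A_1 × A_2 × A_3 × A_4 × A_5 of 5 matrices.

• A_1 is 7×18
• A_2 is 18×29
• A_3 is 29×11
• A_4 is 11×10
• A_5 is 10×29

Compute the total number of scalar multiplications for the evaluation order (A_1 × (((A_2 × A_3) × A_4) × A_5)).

16596

(A_2 × A_3): 18×29 by 29×11 → 18×11, cost 18·29·11 = 5742
((A_2 × A_3) × A_4): 18×11 by 11×10 → 18×10, cost 18·11·10 = 1980; cumulative 7722
(((A_2 × A_3) × A_4) × A_5): 18×10 by 10×29 → 18×29, cost 18·10·29 = 5220; cumulative 12942
(A_1 × (((A_2 × A_3) × A_4) × A_5)): 7×18 by 18×29 → 7×29, cost 7·18·29 = 3654; cumulative 16596
Total: 16596 scalar multiplications.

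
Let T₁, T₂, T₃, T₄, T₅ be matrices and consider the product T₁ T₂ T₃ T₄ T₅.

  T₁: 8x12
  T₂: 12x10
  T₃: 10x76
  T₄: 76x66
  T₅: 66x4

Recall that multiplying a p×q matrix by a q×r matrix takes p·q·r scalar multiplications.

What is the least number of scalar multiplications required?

23968

Adjacent pairs: T₁T₂ = 8·12·10 = 960; T₂T₃ = 12·10·76 = 9120; T₃T₄ = 10·76·66 = 50160; T₄T₅ = 76·66·4 = 20064.
Length 3: T₁..T₃: k=1: 0+9120+8·12·76=16416; k=2: 960+0+8·10·76=7040 → min 7040 | T₂..T₄: k=2: 0+50160+12·10·66=58080; k=3: 9120+0+12·76·66=69312 → min 58080 | T₃..T₅: k=3: 0+20064+10·76·4=23104; k=4: 50160+0+10·66·4=52800 → min 23104.
Length 4: T₁..T₄: k=1: 0+58080+8·12·66=64416; k=2: 960+50160+8·10·66=56400; k=3: 7040+0+8·76·66=47168 → min 47168 | T₂..T₅: k=2: 0+23104+12·10·4=23584; k=3: 9120+20064+12·76·4=32832; k=4: 58080+0+12·66·4=61248 → min 23584.
Length 5: T₁..T₅: k=1: 0+23584+8·12·4=23968; k=2: 960+23104+8·10·4=24384; k=3: 7040+20064+8·76·4=29536; k=4: 47168+0+8·66·4=49280 → min 23968.
Optimal order: (T₁ (T₂ (T₃ (T₄ T₅)))) with cost 23968.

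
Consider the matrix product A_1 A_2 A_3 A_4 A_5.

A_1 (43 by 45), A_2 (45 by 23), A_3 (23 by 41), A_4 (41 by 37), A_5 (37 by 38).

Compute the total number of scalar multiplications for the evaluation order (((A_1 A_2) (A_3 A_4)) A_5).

176447

(A_1 A_2): 43×45 by 45×23 → 43×23, cost 43·45·23 = 44505
(A_3 A_4): 23×41 by 41×37 → 23×37, cost 23·41·37 = 34891
((A_1 A_2) (A_3 A_4)): 43×23 by 23×37 → 43×37, cost 43·23·37 = 36593; cumulative 115989
(((A_1 A_2) (A_3 A_4)) A_5): 43×37 by 37×38 → 43×38, cost 43·37·38 = 60458; cumulative 176447
Total: 176447 scalar multiplications.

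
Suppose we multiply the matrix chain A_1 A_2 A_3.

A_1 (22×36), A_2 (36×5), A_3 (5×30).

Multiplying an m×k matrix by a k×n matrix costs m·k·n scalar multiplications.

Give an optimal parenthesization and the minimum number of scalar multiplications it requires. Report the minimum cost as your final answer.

(A_1 (A_2 A_3)): cost 29160.
((A_1 A_2) A_3): cost 7260.
Optimal: ((A_1 A_2) A_3) with cost 7260.

7260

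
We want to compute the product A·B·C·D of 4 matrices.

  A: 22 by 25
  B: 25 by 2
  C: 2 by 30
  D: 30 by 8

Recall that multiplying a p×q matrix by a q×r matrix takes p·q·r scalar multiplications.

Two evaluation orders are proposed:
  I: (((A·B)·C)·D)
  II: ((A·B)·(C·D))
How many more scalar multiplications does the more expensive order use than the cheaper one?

5768

Order I = (((A·B)·C)·D): (A·B): 22×25 by 25×2 → 22×2, cost 22·25·2 = 1100; ((A·B)·C): 22×2 by 2×30 → 22×30, cost 22·2·30 = 1320; cumulative 2420; (((A·B)·C)·D): 22×30 by 30×8 → 22×8, cost 22·30·8 = 5280; cumulative 7700. Total 7700.
Order II = ((A·B)·(C·D)): (A·B): 22×25 by 25×2 → 22×2, cost 22·25·2 = 1100; (C·D): 2×30 by 30×8 → 2×8, cost 2·30·8 = 480; ((A·B)·(C·D)): 22×2 by 2×8 → 22×8, cost 22·2·8 = 352; cumulative 1932. Total 1932.
Difference: |7700 − 1932| = 5768.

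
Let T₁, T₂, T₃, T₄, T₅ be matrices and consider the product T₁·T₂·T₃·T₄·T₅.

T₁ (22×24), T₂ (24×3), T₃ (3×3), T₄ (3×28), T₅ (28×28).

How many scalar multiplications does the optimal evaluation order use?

Adjacent pairs: T₁T₂ = 22·24·3 = 1584; T₂T₃ = 24·3·3 = 216; T₃T₄ = 3·3·28 = 252; T₄T₅ = 3·28·28 = 2352.
Length 3: T₁..T₃: k=1: 0+216+22·24·3=1800; k=2: 1584+0+22·3·3=1782 → min 1782 | T₂..T₄: k=2: 0+252+24·3·28=2268; k=3: 216+0+24·3·28=2232 → min 2232 | T₃..T₅: k=3: 0+2352+3·3·28=2604; k=4: 252+0+3·28·28=2604 → min 2604.
Length 4: T₁..T₄: k=1: 0+2232+22·24·28=17016; k=2: 1584+252+22·3·28=3684; k=3: 1782+0+22·3·28=3630 → min 3630 | T₂..T₅: k=2: 0+2604+24·3·28=4620; k=3: 216+2352+24·3·28=4584; k=4: 2232+0+24·28·28=21048 → min 4584.
Length 5: T₁..T₅: k=1: 0+4584+22·24·28=19368; k=2: 1584+2604+22·3·28=6036; k=3: 1782+2352+22·3·28=5982; k=4: 3630+0+22·28·28=20878 → min 5982.
Optimal order: (((T₁·T₂)·T₃)·(T₄·T₅)) with cost 5982.

5982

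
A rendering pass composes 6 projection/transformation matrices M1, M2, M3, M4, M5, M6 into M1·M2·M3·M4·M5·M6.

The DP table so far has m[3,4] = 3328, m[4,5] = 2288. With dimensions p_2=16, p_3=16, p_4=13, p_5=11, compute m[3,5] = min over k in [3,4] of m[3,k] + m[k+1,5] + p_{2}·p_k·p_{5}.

5104

m[3,5] = min over k∈[3,4] of m[3,k]+m[k+1,5]+p_{2}·p_k·p_{5}.
k=3: 0 + 2288 + 16·16·11 = 5104; k=4: 3328 + 0 + 16·13·11 = 5616.
Minimum: 5104 at k=3.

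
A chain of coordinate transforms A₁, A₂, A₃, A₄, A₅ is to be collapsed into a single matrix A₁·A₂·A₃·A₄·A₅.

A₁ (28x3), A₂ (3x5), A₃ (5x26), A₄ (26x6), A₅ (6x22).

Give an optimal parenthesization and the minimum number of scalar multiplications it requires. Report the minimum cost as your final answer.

Adjacent pairs: A₁A₂ = 28·3·5 = 420; A₂A₃ = 3·5·26 = 390; A₃A₄ = 5·26·6 = 780; A₄A₅ = 26·6·22 = 3432.
Length 3: A₁..A₃: k=1: 0+390+28·3·26=2574; k=2: 420+0+28·5·26=4060 → min 2574 | A₂..A₄: k=2: 0+780+3·5·6=870; k=3: 390+0+3·26·6=858 → min 858 | A₃..A₅: k=3: 0+3432+5·26·22=6292; k=4: 780+0+5·6·22=1440 → min 1440.
Length 4: A₁..A₄: k=1: 0+858+28·3·6=1362; k=2: 420+780+28·5·6=2040; k=3: 2574+0+28·26·6=6942 → min 1362 | A₂..A₅: k=2: 0+1440+3·5·22=1770; k=3: 390+3432+3·26·22=5538; k=4: 858+0+3·6·22=1254 → min 1254.
Length 5: A₁..A₅: k=1: 0+1254+28·3·22=3102; k=2: 420+1440+28·5·22=4940; k=3: 2574+3432+28·26·22=22022; k=4: 1362+0+28·6·22=5058 → min 3102.
Optimal parenthesization: (A₁·(((A₂·A₃)·A₄)·A₅)) with cost 3102.

3102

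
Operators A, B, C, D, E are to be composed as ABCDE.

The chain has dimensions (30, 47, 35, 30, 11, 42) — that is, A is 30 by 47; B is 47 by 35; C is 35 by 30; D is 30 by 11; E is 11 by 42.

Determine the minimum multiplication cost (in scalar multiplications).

Adjacent pairs: AB = 30·47·35 = 49350; BC = 47·35·30 = 49350; CD = 35·30·11 = 11550; DE = 30·11·42 = 13860.
Length 3: A..C: k=1: 0+49350+30·47·30=91650; k=2: 49350+0+30·35·30=80850 → min 80850 | B..D: k=2: 0+11550+47·35·11=29645; k=3: 49350+0+47·30·11=64860 → min 29645 | C..E: k=3: 0+13860+35·30·42=57960; k=4: 11550+0+35·11·42=27720 → min 27720.
Length 4: A..D: k=1: 0+29645+30·47·11=45155; k=2: 49350+11550+30·35·11=72450; k=3: 80850+0+30·30·11=90750 → min 45155 | B..E: k=2: 0+27720+47·35·42=96810; k=3: 49350+13860+47·30·42=122430; k=4: 29645+0+47·11·42=51359 → min 51359.
Length 5: A..E: k=1: 0+51359+30·47·42=110579; k=2: 49350+27720+30·35·42=121170; k=3: 80850+13860+30·30·42=132510; k=4: 45155+0+30·11·42=59015 → min 59015.
Optimal order: ((A(B(CD)))E) with cost 59015.

59015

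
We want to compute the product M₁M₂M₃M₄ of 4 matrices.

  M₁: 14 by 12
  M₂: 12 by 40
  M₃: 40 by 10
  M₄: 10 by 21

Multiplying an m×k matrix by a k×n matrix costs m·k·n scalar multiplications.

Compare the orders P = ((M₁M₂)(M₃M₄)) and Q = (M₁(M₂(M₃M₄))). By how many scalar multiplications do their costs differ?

4872

Order P = ((M₁M₂)(M₃M₄)): (M₁M₂): 14×12 by 12×40 → 14×40, cost 14·12·40 = 6720; (M₃M₄): 40×10 by 10×21 → 40×21, cost 40·10·21 = 8400; ((M₁M₂)(M₃M₄)): 14×40 by 40×21 → 14×21, cost 14·40·21 = 11760; cumulative 26880. Total 26880.
Order Q = (M₁(M₂(M₃M₄))): (M₃M₄): 40×10 by 10×21 → 40×21, cost 40·10·21 = 8400; (M₂(M₃M₄)): 12×40 by 40×21 → 12×21, cost 12·40·21 = 10080; cumulative 18480; (M₁(M₂(M₃M₄))): 14×12 by 12×21 → 14×21, cost 14·12·21 = 3528; cumulative 22008. Total 22008.
Difference: |26880 − 22008| = 4872.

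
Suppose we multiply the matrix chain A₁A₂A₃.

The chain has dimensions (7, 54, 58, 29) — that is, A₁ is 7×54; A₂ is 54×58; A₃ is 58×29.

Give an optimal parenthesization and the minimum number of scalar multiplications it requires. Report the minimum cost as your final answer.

(A₁(A₂A₃)): cost 101790.
((A₁A₂)A₃): cost 33698.
Optimal: ((A₁A₂)A₃) with cost 33698.

33698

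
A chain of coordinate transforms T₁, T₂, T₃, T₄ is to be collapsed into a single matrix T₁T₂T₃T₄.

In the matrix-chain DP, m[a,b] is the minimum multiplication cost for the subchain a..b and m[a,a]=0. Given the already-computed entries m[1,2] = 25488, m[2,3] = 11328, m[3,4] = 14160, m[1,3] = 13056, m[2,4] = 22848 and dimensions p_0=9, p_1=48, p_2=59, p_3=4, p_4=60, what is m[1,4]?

m[1,4] = min over k∈[1,3] of m[1,k]+m[k+1,4]+p_{0}·p_k·p_{4}.
k=1: 0 + 22848 + 9·48·60 = 48768; k=2: 25488 + 14160 + 9·59·60 = 71508; k=3: 13056 + 0 + 9·4·60 = 15216.
Minimum: 15216 at k=3.

15216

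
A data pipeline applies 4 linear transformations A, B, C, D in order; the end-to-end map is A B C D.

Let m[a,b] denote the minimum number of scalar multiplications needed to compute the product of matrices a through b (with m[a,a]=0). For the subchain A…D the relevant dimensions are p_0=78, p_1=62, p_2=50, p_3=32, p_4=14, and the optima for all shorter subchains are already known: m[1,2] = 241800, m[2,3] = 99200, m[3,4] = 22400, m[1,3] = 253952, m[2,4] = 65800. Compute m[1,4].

133504

m[1,4] = min over k∈[1,3] of m[1,k]+m[k+1,4]+p_{0}·p_k·p_{4}.
k=1: 0 + 65800 + 78·62·14 = 133504; k=2: 241800 + 22400 + 78·50·14 = 318800; k=3: 253952 + 0 + 78·32·14 = 288896.
Minimum: 133504 at k=1.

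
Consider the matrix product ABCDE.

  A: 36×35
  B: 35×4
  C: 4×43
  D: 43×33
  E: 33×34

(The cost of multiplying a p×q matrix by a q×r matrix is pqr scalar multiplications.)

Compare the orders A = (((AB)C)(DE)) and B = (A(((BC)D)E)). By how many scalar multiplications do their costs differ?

Order A = (((AB)C)(DE)): (AB): 36×35 by 35×4 → 36×4, cost 36·35·4 = 5040; ((AB)C): 36×4 by 4×43 → 36×43, cost 36·4·43 = 6192; cumulative 11232; (DE): 43×33 by 33×34 → 43×34, cost 43·33·34 = 48246; (((AB)C)(DE)): 36×43 by 43×34 → 36×34, cost 36·43·34 = 52632; cumulative 112110. Total 112110.
Order B = (A(((BC)D)E)): (BC): 35×4 by 4×43 → 35×43, cost 35·4·43 = 6020; ((BC)D): 35×43 by 43×33 → 35×33, cost 35·43·33 = 49665; cumulative 55685; (((BC)D)E): 35×33 by 33×34 → 35×34, cost 35·33·34 = 39270; cumulative 94955; (A(((BC)D)E)): 36×35 by 35×34 → 36×34, cost 36·35·34 = 42840; cumulative 137795. Total 137795.
Difference: |112110 − 137795| = 25685.

25685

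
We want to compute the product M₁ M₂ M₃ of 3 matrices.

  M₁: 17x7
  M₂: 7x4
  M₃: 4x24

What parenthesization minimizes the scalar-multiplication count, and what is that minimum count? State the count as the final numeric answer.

(M₁ (M₂ M₃)): cost 3528.
((M₁ M₂) M₃): cost 2108.
Optimal: ((M₁ M₂) M₃) with cost 2108.

2108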